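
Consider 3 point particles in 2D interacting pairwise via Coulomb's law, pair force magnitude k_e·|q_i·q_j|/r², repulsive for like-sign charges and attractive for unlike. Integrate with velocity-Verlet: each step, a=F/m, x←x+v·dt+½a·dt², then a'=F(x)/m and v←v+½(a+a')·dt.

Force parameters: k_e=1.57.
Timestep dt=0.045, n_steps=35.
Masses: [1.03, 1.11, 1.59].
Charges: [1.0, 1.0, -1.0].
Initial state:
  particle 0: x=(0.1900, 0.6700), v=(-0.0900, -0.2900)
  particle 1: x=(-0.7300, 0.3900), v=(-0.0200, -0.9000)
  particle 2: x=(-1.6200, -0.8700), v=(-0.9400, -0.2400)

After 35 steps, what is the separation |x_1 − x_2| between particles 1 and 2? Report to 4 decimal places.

0.6955

step 0: x0=(0.1900, 0.6700) x1=(-0.7300, 0.3900) x2=(-1.6200, -0.8700)
step 1: x0=(0.1873, 0.6573) x1=(-0.7327, 0.3486) x2=(-1.6619, -0.8803)
step 2: x0=(0.1874, 0.6452) x1=(-0.7391, 0.3052) x2=(-1.7031, -0.8898)
step 3: x0=(0.1900, 0.6339) x1=(-0.7489, 0.2599) x2=(-1.7434, -0.8984)
step 4: x0=(0.1950, 0.6235) x1=(-0.7622, 0.2126) x2=(-1.7830, -0.9061)
step 5: x0=(0.2022, 0.6138) x1=(-0.7787, 0.1633) x2=(-1.8217, -0.9130)
step 6: x0=(0.2115, 0.6050) x1=(-0.7984, 0.1121) x2=(-1.8595, -0.9190)
step 7: x0=(0.2226, 0.5969) x1=(-0.8210, 0.0590) x2=(-1.8964, -0.9243)
step 8: x0=(0.2353, 0.5897) x1=(-0.8465, 0.0040) x2=(-1.9324, -0.9287)
step 9: x0=(0.2494, 0.5831) x1=(-0.8747, -0.0528) x2=(-1.9674, -0.9323)
step 10: x0=(0.2648, 0.5772) x1=(-0.9055, -0.1113) x2=(-2.0014, -0.9352)
step 11: x0=(0.2813, 0.5719) x1=(-0.9389, -0.1716) x2=(-2.0344, -0.9372)
step 12: x0=(0.2988, 0.5672) x1=(-0.9748, -0.2335) x2=(-2.0662, -0.9385)
step 13: x0=(0.3170, 0.5630) x1=(-1.0132, -0.2970) x2=(-2.0967, -0.9390)
step 14: x0=(0.3360, 0.5593) x1=(-1.0541, -0.3620) x2=(-2.1260, -0.9387)
step 15: x0=(0.3556, 0.5560) x1=(-1.0976, -0.4285) x2=(-2.1539, -0.9376)
step 16: x0=(0.3757, 0.5531) x1=(-1.1437, -0.4965) x2=(-2.1803, -0.9358)
step 17: x0=(0.3962, 0.5505) x1=(-1.1926, -0.5658) x2=(-2.2050, -0.9333)
step 18: x0=(0.4171, 0.5482) x1=(-1.2444, -0.6364) x2=(-2.2280, -0.9301)
step 19: x0=(0.4384, 0.5462) x1=(-1.2994, -0.7081) x2=(-2.2489, -0.9262)
step 20: x0=(0.4599, 0.5444) x1=(-1.3578, -0.7809) x2=(-2.2675, -0.9217)
step 21: x0=(0.4815, 0.5428) x1=(-1.4201, -0.8546) x2=(-2.2837, -0.9168)
step 22: x0=(0.5034, 0.5414) x1=(-1.4865, -0.9288) x2=(-2.2970, -0.9116)
step 23: x0=(0.5254, 0.5401) x1=(-1.5577, -1.0032) x2=(-2.3071, -0.9064)
step 24: x0=(0.5475, 0.5390) x1=(-1.6343, -1.0772) x2=(-2.3135, -0.9015)
step 25: x0=(0.5696, 0.5380) x1=(-1.7167, -1.1500) x2=(-2.3159, -0.8976)
step 26: x0=(0.5918, 0.5371) x1=(-1.8057, -1.2204) x2=(-2.3137, -0.8954)
step 27: x0=(0.6140, 0.5363) x1=(-1.9016, -1.2867) x2=(-2.3067, -0.8961)
step 28: x0=(0.6362, 0.5355) x1=(-2.0042, -1.3470) x2=(-2.2950, -0.9011)
step 29: x0=(0.6584, 0.5348) x1=(-2.1126, -1.3989) x2=(-2.2792, -0.9119)
step 30: x0=(0.6806, 0.5341) x1=(-2.2247, -1.4407) x2=(-2.2609, -0.9298)
step 31: x0=(0.7027, 0.5334) x1=(-2.3377, -1.4718) x2=(-2.2418, -0.9551)
step 32: x0=(0.7247, 0.5327) x1=(-2.4491, -1.4928) x2=(-2.2240, -0.9876)
step 33: x0=(0.7467, 0.5320) x1=(-2.5568, -1.5053) x2=(-2.2086, -1.0259)
step 34: x0=(0.7686, 0.5313) x1=(-2.6598, -1.5113) x2=(-2.1964, -1.0687)
step 35: x0=(0.7904, 0.5306) x1=(-2.7580, -1.5127) x2=(-2.1875, -1.1149)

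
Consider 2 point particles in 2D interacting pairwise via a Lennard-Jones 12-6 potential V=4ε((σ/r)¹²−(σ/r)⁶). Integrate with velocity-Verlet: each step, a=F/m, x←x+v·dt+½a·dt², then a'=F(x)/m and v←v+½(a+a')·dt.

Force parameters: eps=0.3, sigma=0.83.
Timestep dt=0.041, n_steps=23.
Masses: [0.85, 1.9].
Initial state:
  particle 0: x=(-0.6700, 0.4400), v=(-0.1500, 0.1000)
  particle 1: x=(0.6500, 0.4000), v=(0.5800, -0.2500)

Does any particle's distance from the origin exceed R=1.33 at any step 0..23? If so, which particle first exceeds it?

no

step 0: x0=(-0.6700, 0.4400) x1=(0.6500, 0.4000)
step 1: x0=(-0.6759, 0.4441) x1=(0.6736, 0.3898)
step 2: x0=(-0.6812, 0.4482) x1=(0.6971, 0.3795)
step 3: x0=(-0.6861, 0.4522) x1=(0.7203, 0.3693)
step 4: x0=(-0.6906, 0.4562) x1=(0.7434, 0.3591)
step 5: x0=(-0.6948, 0.4602) x1=(0.7663, 0.3489)
step 6: x0=(-0.6987, 0.4642) x1=(0.7890, 0.3387)
step 7: x0=(-0.7023, 0.4682) x1=(0.8117, 0.3285)
step 8: x0=(-0.7057, 0.4721) x1=(0.8342, 0.3183)
step 9: x0=(-0.7089, 0.4760) x1=(0.8567, 0.3081)
step 10: x0=(-0.7119, 0.4799) x1=(0.8790, 0.2980)
step 11: x0=(-0.7147, 0.4838) x1=(0.9013, 0.2878)
step 12: x0=(-0.7174, 0.4877) x1=(0.9236, 0.2777)
step 13: x0=(-0.7200, 0.4915) x1=(0.9457, 0.2676)
step 14: x0=(-0.7224, 0.4953) x1=(0.9678, 0.2574)
step 15: x0=(-0.7247, 0.4991) x1=(0.9899, 0.2473)
step 16: x0=(-0.7270, 0.5029) x1=(1.0119, 0.2372)
step 17: x0=(-0.7291, 0.5067) x1=(1.0339, 0.2271)
step 18: x0=(-0.7312, 0.5105) x1=(1.0559, 0.2170)
step 19: x0=(-0.7332, 0.5143) x1=(1.0778, 0.2069)
step 20: x0=(-0.7351, 0.5180) x1=(1.0997, 0.1968)
step 21: x0=(-0.7370, 0.5217) x1=(1.1216, 0.1867)
step 22: x0=(-0.7388, 0.5255) x1=(1.1434, 0.1766)
step 23: x0=(-0.7406, 0.5292) x1=(1.1652, 0.1665)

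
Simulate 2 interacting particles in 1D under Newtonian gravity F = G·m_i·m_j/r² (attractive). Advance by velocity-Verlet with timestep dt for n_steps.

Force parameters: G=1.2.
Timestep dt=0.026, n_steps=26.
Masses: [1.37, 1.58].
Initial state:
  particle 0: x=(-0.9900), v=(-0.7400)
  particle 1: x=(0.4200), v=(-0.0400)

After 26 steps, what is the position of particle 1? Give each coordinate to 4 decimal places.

step 0: x0=(-0.9900) x1=(0.4200)
step 1: x0=(-1.0089) x1=(0.4187)
step 2: x0=(-1.0272) x1=(0.4168)
step 3: x0=(-1.0449) x1=(0.4144)
step 4: x0=(-1.0620) x1=(0.4115)
step 5: x0=(-1.0784) x1=(0.4081)
step 6: x0=(-1.0943) x1=(0.4041)
step 7: x0=(-1.1097) x1=(0.3997)
step 8: x0=(-1.1244) x1=(0.3948)
step 9: x0=(-1.1386) x1=(0.3894)
step 10: x0=(-1.1523) x1=(0.3835)
step 11: x0=(-1.1654) x1=(0.3772)
step 12: x0=(-1.1780) x1=(0.3704)
step 13: x0=(-1.1901) x1=(0.3631)
step 14: x0=(-1.2016) x1=(0.3553)
step 15: x0=(-1.2126) x1=(0.3471)
step 16: x0=(-1.2230) x1=(0.3385)
step 17: x0=(-1.2330) x1=(0.3294)
step 18: x0=(-1.2424) x1=(0.3198)
step 19: x0=(-1.2513) x1=(0.3098)
step 20: x0=(-1.2596) x1=(0.2993)
step 21: x0=(-1.2674) x1=(0.2884)
step 22: x0=(-1.2748) x1=(0.2770)
step 23: x0=(-1.2815) x1=(0.2651)
step 24: x0=(-1.2878) x1=(0.2528)
step 25: x0=(-1.2934) x1=(0.2400)
step 26: x0=(-1.2986) x1=(0.2268)

(0.2268)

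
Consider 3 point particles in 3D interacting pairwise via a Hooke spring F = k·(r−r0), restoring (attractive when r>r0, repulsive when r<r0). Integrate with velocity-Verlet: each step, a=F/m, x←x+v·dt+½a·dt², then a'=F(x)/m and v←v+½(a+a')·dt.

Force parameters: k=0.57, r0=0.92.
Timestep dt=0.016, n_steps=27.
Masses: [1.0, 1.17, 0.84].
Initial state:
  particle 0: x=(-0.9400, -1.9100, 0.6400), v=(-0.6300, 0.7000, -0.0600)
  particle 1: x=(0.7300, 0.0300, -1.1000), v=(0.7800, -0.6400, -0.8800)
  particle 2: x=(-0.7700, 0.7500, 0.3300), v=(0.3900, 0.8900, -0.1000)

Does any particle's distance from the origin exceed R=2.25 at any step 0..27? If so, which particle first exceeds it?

no

step 0: x0=(-0.9400, -1.9100, 0.6400) x1=(0.7300, 0.0300, -1.1000) x2=(-0.7700, 0.7500, 0.3300)
step 1: x0=(-0.9500, -1.8986, 0.6389) x1=(0.7424, 0.0197, -1.1140) x2=(-0.7637, 0.7641, 0.3283)
step 2: x0=(-0.9598, -1.8867, 0.6377) x1=(0.7544, 0.0093, -1.1276) x2=(-0.7573, 0.7777, 0.3266)
step 3: x0=(-0.9694, -1.8744, 0.6362) x1=(0.7663, -0.0012, -1.1411) x2=(-0.7507, 0.7910, 0.3247)
step 4: x0=(-0.9788, -1.8616, 0.6345) x1=(0.7778, -0.0119, -1.1542) x2=(-0.7440, 0.8039, 0.3227)
step 5: x0=(-0.9880, -1.8484, 0.6326) x1=(0.7891, -0.0226, -1.1671) x2=(-0.7372, 0.8164, 0.3206)
step 6: x0=(-0.9970, -1.8347, 0.6304) x1=(0.8002, -0.0334, -1.1798) x2=(-0.7302, 0.8286, 0.3184)
step 7: x0=(-1.0057, -1.8206, 0.6281) x1=(0.8109, -0.0443, -1.1921) x2=(-0.7231, 0.8403, 0.3160)
step 8: x0=(-1.0143, -1.8060, 0.6255) x1=(0.8214, -0.0554, -1.2042) x2=(-0.7159, 0.8516, 0.3135)
step 9: x0=(-1.0227, -1.7910, 0.6228) x1=(0.8316, -0.0665, -1.2160) x2=(-0.7085, 0.8625, 0.3109)
step 10: x0=(-1.0308, -1.7756, 0.6198) x1=(0.8415, -0.0776, -1.2276) x2=(-0.7011, 0.8731, 0.3082)
step 11: x0=(-1.0387, -1.7598, 0.6165) x1=(0.8512, -0.0889, -1.2388) x2=(-0.6935, 0.8832, 0.3054)
step 12: x0=(-1.0464, -1.7435, 0.6131) x1=(0.8605, -0.1002, -1.2498) x2=(-0.6857, 0.8929, 0.3024)
step 13: x0=(-1.0538, -1.7268, 0.6094) x1=(0.8696, -0.1116, -1.2605) x2=(-0.6779, 0.9022, 0.2993)
step 14: x0=(-1.0610, -1.7097, 0.6056) x1=(0.8784, -0.1231, -1.2709) x2=(-0.6699, 0.9111, 0.2960)
step 15: x0=(-1.0680, -1.6922, 0.6015) x1=(0.8869, -0.1346, -1.2810) x2=(-0.6618, 0.9196, 0.2927)
step 16: x0=(-1.0747, -1.6742, 0.5971) x1=(0.8951, -0.1462, -1.2908) x2=(-0.6536, 0.9277, 0.2891)
step 17: x0=(-1.0812, -1.6559, 0.5926) x1=(0.9030, -0.1578, -1.3003) x2=(-0.6453, 0.9354, 0.2855)
step 18: x0=(-1.0874, -1.6372, 0.5878) x1=(0.9106, -0.1695, -1.3096) x2=(-0.6368, 0.9426, 0.2817)
step 19: x0=(-1.0934, -1.6180, 0.5828) x1=(0.9179, -0.1812, -1.3185) x2=(-0.6282, 0.9495, 0.2778)
step 20: x0=(-1.0992, -1.5985, 0.5776) x1=(0.9249, -0.1929, -1.3272) x2=(-0.6195, 0.9559, 0.2737)
step 21: x0=(-1.1047, -1.5786, 0.5721) x1=(0.9316, -0.2047, -1.3356) x2=(-0.6107, 0.9619, 0.2695)
step 22: x0=(-1.1099, -1.5583, 0.5664) x1=(0.9380, -0.2165, -1.3436) x2=(-0.6018, 0.9675, 0.2651)
step 23: x0=(-1.1149, -1.5376, 0.5605) x1=(0.9441, -0.2284, -1.3514) x2=(-0.5928, 0.9727, 0.2606)
step 24: x0=(-1.1196, -1.5166, 0.5544) x1=(0.9499, -0.2402, -1.3589) x2=(-0.5836, 0.9775, 0.2560)
step 25: x0=(-1.1240, -1.4952, 0.5481) x1=(0.9555, -0.2521, -1.3661) x2=(-0.5744, 0.9818, 0.2512)
step 26: x0=(-1.1282, -1.4734, 0.5415) x1=(0.9606, -0.2640, -1.3730) x2=(-0.5650, 0.9858, 0.2463)
step 27: x0=(-1.1322, -1.4513, 0.5347) x1=(0.9655, -0.2759, -1.3796) x2=(-0.5555, 0.9893, 0.2412)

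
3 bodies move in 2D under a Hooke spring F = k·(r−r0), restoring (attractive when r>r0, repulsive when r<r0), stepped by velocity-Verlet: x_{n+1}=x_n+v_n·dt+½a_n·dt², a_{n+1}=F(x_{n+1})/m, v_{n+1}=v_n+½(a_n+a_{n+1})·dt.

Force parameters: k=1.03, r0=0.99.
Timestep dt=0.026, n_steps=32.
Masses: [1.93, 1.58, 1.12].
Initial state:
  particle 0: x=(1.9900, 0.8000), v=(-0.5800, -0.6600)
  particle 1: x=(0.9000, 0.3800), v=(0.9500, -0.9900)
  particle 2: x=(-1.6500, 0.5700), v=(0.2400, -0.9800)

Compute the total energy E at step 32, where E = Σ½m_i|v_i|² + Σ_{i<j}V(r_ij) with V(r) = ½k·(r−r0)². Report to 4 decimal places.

step 0: x0=(1.9900, 0.8000) x1=(0.9000, 0.3800) x2=(-1.6500, 0.5700)
step 1: x0=(1.9744, 0.7828) x1=(0.9244, 0.3543) x2=(-1.6424, 0.5445)
step 2: x0=(1.9578, 0.7655) x1=(0.9481, 0.3287) x2=(-1.6323, 0.5191)
step 3: x0=(1.9403, 0.7482) x1=(0.9712, 0.3031) x2=(-1.6195, 0.4937)
step 4: x0=(1.9218, 0.7307) x1=(0.9937, 0.2776) x2=(-1.6041, 0.4684)
step 5: x0=(1.9023, 0.7132) x1=(1.0154, 0.2522) x2=(-1.5862, 0.4431)
step 6: x0=(1.8820, 0.6956) x1=(1.0364, 0.2268) x2=(-1.5657, 0.4178)
step 7: x0=(1.8607, 0.6779) x1=(1.0567, 0.2015) x2=(-1.5426, 0.3926)
step 8: x0=(1.8386, 0.6602) x1=(1.0763, 0.1762) x2=(-1.5171, 0.3674)
step 9: x0=(1.8157, 0.6425) x1=(1.0951, 0.1510) x2=(-1.4891, 0.3423)
step 10: x0=(1.7920, 0.6246) x1=(1.1132, 0.1257) x2=(-1.4586, 0.3173)
step 11: x0=(1.7675, 0.6067) x1=(1.1305, 0.1005) x2=(-1.4258, 0.2923)
step 12: x0=(1.7423, 0.5888) x1=(1.1471, 0.0753) x2=(-1.3906, 0.2674)
step 13: x0=(1.7163, 0.5709) x1=(1.1629, 0.0501) x2=(-1.3531, 0.2425)
step 14: x0=(1.6897, 0.5529) x1=(1.1780, 0.0248) x2=(-1.3133, 0.2177)
step 15: x0=(1.6624, 0.5349) x1=(1.1924, -0.0004) x2=(-1.2714, 0.1930)
step 16: x0=(1.6344, 0.5169) x1=(1.2060, -0.0257) x2=(-1.2274, 0.1683)
step 17: x0=(1.6059, 0.4990) x1=(1.2189, -0.0511) x2=(-1.1812, 0.1438)
step 18: x0=(1.5767, 0.4810) x1=(1.2310, -0.0765) x2=(-1.1331, 0.1192)
step 19: x0=(1.5470, 0.4630) x1=(1.2425, -0.1020) x2=(-1.0830, 0.0948)
step 20: x0=(1.5168, 0.4451) x1=(1.2534, -0.1276) x2=(-1.0311, 0.0704)
step 21: x0=(1.4860, 0.4272) x1=(1.2636, -0.1533) x2=(-0.9774, 0.0461)
step 22: x0=(1.4548, 0.4093) x1=(1.2732, -0.1791) x2=(-0.9220, 0.0219)
step 23: x0=(1.4231, 0.3915) x1=(1.2822, -0.2050) x2=(-0.8650, -0.0022)
step 24: x0=(1.3910, 0.3738) x1=(1.2906, -0.2310) x2=(-0.8064, -0.0263)
step 25: x0=(1.3584, 0.3561) x1=(1.2986, -0.2571) x2=(-0.7464, -0.0503)
step 26: x0=(1.3254, 0.3384) x1=(1.3060, -0.2833) x2=(-0.6850, -0.0743)
step 27: x0=(1.2921, 0.3208) x1=(1.3130, -0.3097) x2=(-0.6224, -0.0981)
step 28: x0=(1.2584, 0.3033) x1=(1.3196, -0.3361) x2=(-0.5585, -0.1219)
step 29: x0=(1.2244, 0.2858) x1=(1.3258, -0.3627) x2=(-0.4936, -0.1457)
step 30: x0=(1.1901, 0.2684) x1=(1.3317, -0.3894) x2=(-0.4277, -0.1694)
step 31: x0=(1.1556, 0.2510) x1=(1.3373, -0.4162) x2=(-0.3609, -0.1930)
step 32: x0=(1.1208, 0.2336) x1=(1.3425, -0.4430) x2=(-0.2933, -0.2166)
step 0 velocities: v0=(-0.5800, -0.6600) v1=(0.9500, -0.9900) v2=(0.2400, -0.9800)
step 0: KE=2.8023, PE=4.9175, E=7.7198
step 32 velocities: v0=(-1.3418, -0.6663) v1=(0.1981, -1.0343) v2=(2.6135, -0.9067)
step 32: KE=7.3274, PE=0.3908, E=7.7182

7.7182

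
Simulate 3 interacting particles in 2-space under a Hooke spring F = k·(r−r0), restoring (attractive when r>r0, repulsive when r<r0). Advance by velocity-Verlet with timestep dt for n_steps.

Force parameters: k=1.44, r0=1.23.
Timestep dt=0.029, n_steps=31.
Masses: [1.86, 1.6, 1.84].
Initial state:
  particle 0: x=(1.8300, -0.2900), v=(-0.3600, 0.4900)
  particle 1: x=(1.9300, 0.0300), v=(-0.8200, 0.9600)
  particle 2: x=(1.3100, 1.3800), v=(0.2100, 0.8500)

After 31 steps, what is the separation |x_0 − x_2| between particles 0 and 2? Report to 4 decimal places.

1.8490

step 0: x0=(1.8300, -0.2900) x1=(1.9300, 0.0300) x2=(1.3100, 1.3800)
step 1: x0=(1.8194, -0.2759) x1=(1.9063, 0.0583) x2=(1.3162, 1.4044)
step 2: x0=(1.8086, -0.2620) x1=(1.8827, 0.0873) x2=(1.3225, 1.4283)
step 3: x0=(1.7976, -0.2484) x1=(1.8591, 0.1172) x2=(1.3290, 1.4518)
step 4: x0=(1.7864, -0.2350) x1=(1.8356, 0.1478) x2=(1.3356, 1.4748)
step 5: x0=(1.7750, -0.2218) x1=(1.8121, 0.1793) x2=(1.3424, 1.4974)
step 6: x0=(1.7635, -0.2087) x1=(1.7887, 0.2114) x2=(1.3493, 1.5194)
step 7: x0=(1.7518, -0.1959) x1=(1.7652, 0.2443) x2=(1.3563, 1.5411)
step 8: x0=(1.7401, -0.1832) x1=(1.7418, 0.2779) x2=(1.3634, 1.5623)
step 9: x0=(1.7283, -0.1707) x1=(1.7183, 0.3121) x2=(1.3706, 1.5831)
step 10: x0=(1.7164, -0.1583) x1=(1.6948, 0.3470) x2=(1.3779, 1.6035)
step 11: x0=(1.7045, -0.1460) x1=(1.6712, 0.3824) x2=(1.3853, 1.6234)
step 12: x0=(1.6926, -0.1338) x1=(1.6476, 0.4185) x2=(1.3928, 1.6430)
step 13: x0=(1.6806, -0.1217) x1=(1.6240, 0.4550) x2=(1.4003, 1.6622)
step 14: x0=(1.6686, -0.1096) x1=(1.6003, 0.4921) x2=(1.4079, 1.6810)
step 15: x0=(1.6566, -0.0976) x1=(1.5765, 0.5295) x2=(1.4155, 1.6994)
step 16: x0=(1.6446, -0.0855) x1=(1.5528, 0.5674) x2=(1.4232, 1.7175)
step 17: x0=(1.6326, -0.0735) x1=(1.5289, 0.6057) x2=(1.4309, 1.7353)
step 18: x0=(1.6206, -0.0614) x1=(1.5050, 0.6443) x2=(1.4387, 1.7527)
step 19: x0=(1.6086, -0.0493) x1=(1.4811, 0.6832) x2=(1.4464, 1.7699)
step 20: x0=(1.5967, -0.0370) x1=(1.4570, 0.7224) x2=(1.4543, 1.7867)
step 21: x0=(1.5848, -0.0247) x1=(1.4330, 0.7617) x2=(1.4621, 1.8033)
step 22: x0=(1.5729, -0.0123) x1=(1.4088, 0.8013) x2=(1.4700, 1.8195)
step 23: x0=(1.5610, 0.0002) x1=(1.3846, 0.8410) x2=(1.4779, 1.8355)
step 24: x0=(1.5492, 0.0130) x1=(1.3603, 0.8808) x2=(1.4859, 1.8513)
step 25: x0=(1.5374, 0.0259) x1=(1.3360, 0.9206) x2=(1.4938, 1.8669)
step 26: x0=(1.5256, 0.0389) x1=(1.3115, 0.9605) x2=(1.5019, 1.8822)
step 27: x0=(1.5138, 0.0523) x1=(1.2870, 1.0004) x2=(1.5099, 1.8973)
step 28: x0=(1.5021, 0.0658) x1=(1.2623, 1.0402) x2=(1.5180, 1.9121)
step 29: x0=(1.4905, 0.0796) x1=(1.2376, 1.0800) x2=(1.5262, 1.9268)
step 30: x0=(1.4789, 0.0937) x1=(1.2127, 1.1196) x2=(1.5344, 1.9413)
step 31: x0=(1.4673, 0.1081) x1=(1.1877, 1.1592) x2=(1.5427, 1.9556)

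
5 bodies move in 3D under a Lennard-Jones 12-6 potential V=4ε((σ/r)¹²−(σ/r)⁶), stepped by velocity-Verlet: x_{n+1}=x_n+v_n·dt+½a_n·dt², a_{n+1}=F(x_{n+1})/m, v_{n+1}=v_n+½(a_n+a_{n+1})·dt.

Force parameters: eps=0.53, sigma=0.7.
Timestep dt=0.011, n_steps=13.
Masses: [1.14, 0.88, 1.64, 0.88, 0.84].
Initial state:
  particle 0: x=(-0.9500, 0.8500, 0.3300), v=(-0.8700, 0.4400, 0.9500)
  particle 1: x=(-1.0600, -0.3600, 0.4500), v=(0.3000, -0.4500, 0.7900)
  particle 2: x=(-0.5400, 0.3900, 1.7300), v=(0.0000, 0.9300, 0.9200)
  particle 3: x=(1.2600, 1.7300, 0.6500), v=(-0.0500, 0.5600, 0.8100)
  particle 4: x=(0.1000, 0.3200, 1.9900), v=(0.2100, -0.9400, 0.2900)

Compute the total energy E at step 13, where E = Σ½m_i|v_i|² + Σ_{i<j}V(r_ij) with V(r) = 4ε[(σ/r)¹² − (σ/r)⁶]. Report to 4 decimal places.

step 0: x0=(-0.9500, 0.8500, 0.3300) x1=(-1.0600, -0.3600, 0.4500) x2=(-0.5400, 0.3900, 1.7300) x3=(1.2600, 1.7300, 0.6500) x4=(0.1000, 0.3200, 1.9900)
step 1: x0=(-0.9596, 0.8548, 0.3405) x1=(-1.0567, -0.3649, 0.4587) x2=(-0.5407, 0.4003, 1.7398) x3=(1.2594, 1.7362, 0.6589) x4=(0.1037, 0.3095, 1.9938)
step 2: x0=(-0.9691, 0.8596, 0.3509) x1=(-1.0534, -0.3698, 0.4674) x2=(-0.5427, 0.4108, 1.7491) x3=(1.2589, 1.7423, 0.6678) x4=(0.1099, 0.2987, 1.9985)
step 3: x0=(-0.9787, 0.8644, 0.3614) x1=(-1.0501, -0.3746, 0.4761) x2=(-0.5457, 0.4215, 1.7580) x3=(1.2583, 1.7485, 0.6767) x4=(0.1181, 0.2875, 2.0040)
step 4: x0=(-0.9883, 0.8691, 0.3719) x1=(-1.0467, -0.3794, 0.4848) x2=(-0.5494, 0.4323, 1.7667) x3=(1.2578, 1.7546, 0.6856) x4=(0.1276, 0.2760, 2.0100)
step 5: x0=(-0.9978, 0.8737, 0.3824) x1=(-1.0434, -0.3841, 0.4935) x2=(-0.5536, 0.4432, 1.7752) x3=(1.2572, 1.7608, 0.6946) x4=(0.1380, 0.2644, 2.0163)
step 6: x0=(-1.0074, 0.8784, 0.3929) x1=(-1.0401, -0.3888, 0.5022) x2=(-0.5579, 0.4541, 1.7836) x3=(1.2567, 1.7669, 0.7035) x4=(0.1487, 0.2526, 2.0227)
step 7: x0=(-1.0170, 0.8830, 0.4034) x1=(-1.0367, -0.3935, 0.5109) x2=(-0.5623, 0.4651, 1.7920) x3=(1.2561, 1.7731, 0.7124) x4=(0.1595, 0.2409, 2.0291)
step 8: x0=(-1.0265, 0.8876, 0.4140) x1=(-1.0334, -0.3981, 0.5196) x2=(-0.5667, 0.4760, 1.8004) x3=(1.2556, 1.7793, 0.7213) x4=(0.1703, 0.2291, 2.0355)
step 9: x0=(-1.0361, 0.8922, 0.4245) x1=(-1.0301, -0.4027, 0.5284) x2=(-0.5710, 0.4870, 1.8088) x3=(1.2550, 1.7854, 0.7302) x4=(0.1810, 0.2174, 2.0419)
step 10: x0=(-1.0456, 0.8967, 0.4351) x1=(-1.0267, -0.4072, 0.5371) x2=(-0.5752, 0.4978, 1.8172) x3=(1.2544, 1.7916, 0.7391) x4=(0.1914, 0.2057, 2.0482)
step 11: x0=(-1.0552, 0.9012, 0.4456) x1=(-1.0234, -0.4118, 0.5458) x2=(-0.5793, 0.5087, 1.8257) x3=(1.2539, 1.7977, 0.7480) x4=(0.2016, 0.1942, 2.0545)
step 12: x0=(-1.0647, 0.9057, 0.4562) x1=(-1.0200, -0.4162, 0.5545) x2=(-0.5832, 0.5195, 1.8341) x3=(1.2533, 1.8039, 0.7570) x4=(0.2116, 0.1827, 2.0607)
step 13: x0=(-1.0743, 0.9102, 0.4668) x1=(-1.0167, -0.4207, 0.5633) x2=(-0.5871, 0.5302, 1.8426) x3=(1.2528, 1.8100, 0.7659) x4=(0.2214, 0.1714, 2.0668)
step 0 velocities: v0=(-0.8700, 0.4400, 0.9500) v1=(0.3000, -0.4500, 0.7900) v2=(0.0000, 0.9300, 0.9200) v3=(-0.0500, 0.5600, 0.8100) v4=(0.2100, -0.9400, 0.2900)
step 0: KE=3.7155, PE=-0.0085, E=3.7070
step 13 velocities: v0=(-0.8671, 0.4047, 0.9626) v1=(0.3048, -0.4030, 0.7944) v2=(-0.3454, 0.9751, 0.7741) v3=(-0.0511, 0.5591, 0.8105) v4=(0.8766, -1.0284, 0.5524)
step 13: KE=4.1319, PE=-0.4299, E=3.7020

3.7020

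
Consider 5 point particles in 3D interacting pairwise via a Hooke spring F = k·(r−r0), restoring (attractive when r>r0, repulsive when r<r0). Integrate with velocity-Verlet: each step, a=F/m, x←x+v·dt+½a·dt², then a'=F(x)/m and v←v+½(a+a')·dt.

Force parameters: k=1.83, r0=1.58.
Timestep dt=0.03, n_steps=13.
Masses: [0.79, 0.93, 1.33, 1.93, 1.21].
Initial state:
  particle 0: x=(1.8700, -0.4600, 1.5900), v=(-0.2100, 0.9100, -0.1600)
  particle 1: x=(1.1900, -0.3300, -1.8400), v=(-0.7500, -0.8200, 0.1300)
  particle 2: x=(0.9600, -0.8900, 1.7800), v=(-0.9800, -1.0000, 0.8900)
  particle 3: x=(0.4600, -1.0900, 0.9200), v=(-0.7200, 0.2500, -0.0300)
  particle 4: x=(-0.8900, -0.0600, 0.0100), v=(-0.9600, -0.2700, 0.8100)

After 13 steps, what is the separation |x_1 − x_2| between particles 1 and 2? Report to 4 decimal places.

2.9314

step 0: x0=(1.8700, -0.4600, 1.5900) x1=(1.1900, -0.3300, -1.8400) x2=(0.9600, -0.8900, 1.7800) x3=(0.4600, -1.0900, 0.9200) x4=(-0.8900, -0.0600, 0.0100)
step 1: x0=(1.8623, -0.4322, 1.5823) x1=(1.1666, -0.3552, -1.8308) x2=(0.9301, -0.9197, 1.8053) x3=(0.4384, -1.0823, 0.9183) x4=(-0.9165, -0.0687, 0.0349)
step 2: x0=(1.8515, -0.4036, 1.5687) x1=(1.1414, -0.3813, -1.8108) x2=(0.8992, -0.9487, 1.8279) x3=(0.4167, -1.0742, 0.9150) x4=(-0.9386, -0.0785, 0.0610)
step 3: x0=(1.8376, -0.3742, 1.5494) x1=(1.1145, -0.4084, -1.7803) x2=(0.8673, -0.9770, 1.8477) x3=(0.3949, -1.0657, 0.9102) x4=(-0.9561, -0.0894, 0.0881)
step 4: x0=(1.8204, -0.3443, 1.5245) x1=(1.0859, -0.4363, -1.7394) x2=(0.8346, -1.0047, 1.8648) x3=(0.3732, -1.0568, 0.9039) x4=(-0.9692, -0.1014, 0.1163)
step 5: x0=(1.7998, -0.3140, 1.4942) x1=(1.0555, -0.4649, -1.6884) x2=(0.8011, -1.0317, 1.8791) x3=(0.3516, -1.0476, 0.8961) x4=(-0.9780, -0.1145, 0.1455)
step 6: x0=(1.7758, -0.2834, 1.4589) x1=(1.0235, -0.4942, -1.6275) x2=(0.7668, -1.0581, 1.8907) x3=(0.3299, -1.0380, 0.8870) x4=(-0.9825, -0.1285, 0.1756)
step 7: x0=(1.7483, -0.2527, 1.4188) x1=(0.9899, -0.5239, -1.5572) x2=(0.7319, -1.0838, 1.8997) x3=(0.3084, -1.0280, 0.8767) x4=(-0.9830, -0.1435, 0.2065)
step 8: x0=(1.7174, -0.2222, 1.3742) x1=(0.9548, -0.5540, -1.4781) x2=(0.6964, -1.1089, 1.9062) x3=(0.2869, -1.0178, 0.8651) x4=(-0.9796, -0.1593, 0.2382)
step 9: x0=(1.6832, -0.1918, 1.3256) x1=(0.9184, -0.5843, -1.3907) x2=(0.6604, -1.1332, 1.9102) x3=(0.2655, -1.0073, 0.8525) x4=(-0.9725, -0.1760, 0.2705)
step 10: x0=(1.6456, -0.1618, 1.2733) x1=(0.8806, -0.6149, -1.2955) x2=(0.6239, -1.1569, 1.9118) x3=(0.2443, -0.9966, 0.8389) x4=(-0.9620, -0.1933, 0.3035)
step 11: x0=(1.6048, -0.1324, 1.2179) x1=(0.8417, -0.6455, -1.1934) x2=(0.5870, -1.1799, 1.9111) x3=(0.2232, -0.9857, 0.8245) x4=(-0.9482, -0.2113, 0.3370)
step 12: x0=(1.5611, -0.1035, 1.1597) x1=(0.8016, -0.6762, -1.0850) x2=(0.5499, -1.2022, 1.9084) x3=(0.2023, -0.9747, 0.8093) x4=(-0.9317, -0.2298, 0.3710)
step 13: x0=(1.5144, -0.0754, 1.0993) x1=(0.7607, -0.7068, -0.9711) x2=(0.5125, -1.2238, 1.9036) x3=(0.1815, -0.9636, 0.7935) x4=(-0.9125, -0.2488, 0.4054)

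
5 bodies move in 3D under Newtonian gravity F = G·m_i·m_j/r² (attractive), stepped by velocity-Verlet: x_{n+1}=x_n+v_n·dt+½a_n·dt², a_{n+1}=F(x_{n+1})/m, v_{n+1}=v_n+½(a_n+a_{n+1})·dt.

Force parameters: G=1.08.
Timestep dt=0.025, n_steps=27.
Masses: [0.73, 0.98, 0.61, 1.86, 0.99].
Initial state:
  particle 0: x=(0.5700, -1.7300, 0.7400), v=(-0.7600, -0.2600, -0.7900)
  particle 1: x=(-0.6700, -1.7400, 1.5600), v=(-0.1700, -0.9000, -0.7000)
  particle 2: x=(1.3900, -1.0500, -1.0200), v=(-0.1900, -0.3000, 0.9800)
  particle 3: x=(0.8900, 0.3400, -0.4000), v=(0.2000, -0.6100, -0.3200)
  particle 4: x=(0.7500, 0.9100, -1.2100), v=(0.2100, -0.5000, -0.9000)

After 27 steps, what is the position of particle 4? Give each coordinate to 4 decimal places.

step 0: x0=(0.5700, -1.7300, 0.7400) x1=(-0.6700, -1.7400, 1.5600) x2=(1.3900, -1.0500, -1.0200) x3=(0.8900, 0.3400, -0.4000) x4=(0.7500, 0.9100, -1.2100)
step 1: x0=(0.5509, -1.7364, 0.7202) x1=(-0.6741, -1.7624, 1.5424) x2=(1.3851, -1.0572, -0.9953) x3=(0.8950, 0.3248, -0.4083) x4=(0.7553, 0.8971, -1.2320)
step 2: x0=(0.5316, -1.7425, 0.7004) x1=(-0.6779, -1.7848, 1.5245) x2=(1.3799, -1.0639, -0.9704) x3=(0.8998, 0.3097, -0.4170) x4=(0.7609, 0.8833, -1.2529)
step 3: x0=(0.5122, -1.7483, 0.6805) x1=(-0.6815, -1.8070, 1.5064) x2=(1.3744, -1.0701, -0.9451) x3=(0.9046, 0.2947, -0.4263) x4=(0.7666, 0.8687, -1.2727)
step 4: x0=(0.4926, -1.7538, 0.6605) x1=(-0.6847, -1.8291, 1.4880) x2=(1.3687, -1.0757, -0.9195) x3=(0.9094, 0.2798, -0.4361) x4=(0.7724, 0.8533, -1.2915)
step 5: x0=(0.4728, -1.7591, 0.6405) x1=(-0.6877, -1.8511, 1.4693) x2=(1.3626, -1.0807, -0.8936) x3=(0.9140, 0.2650, -0.4464) x4=(0.7785, 0.8371, -1.3093)
step 6: x0=(0.4529, -1.7641, 0.6205) x1=(-0.6904, -1.8729, 1.4504) x2=(1.3562, -1.0851, -0.8674) x3=(0.9186, 0.2502, -0.4571) x4=(0.7847, 0.8201, -1.3261)
step 7: x0=(0.4328, -1.7689, 0.6004) x1=(-0.6928, -1.8946, 1.4312) x2=(1.3494, -1.0889, -0.8409) x3=(0.9231, 0.2354, -0.4683) x4=(0.7910, 0.8023, -1.3418)
step 8: x0=(0.4126, -1.7734, 0.5803) x1=(-0.6949, -1.9162, 1.4118) x2=(1.3423, -1.0920, -0.8142) x3=(0.9275, 0.2207, -0.4800) x4=(0.7975, 0.7837, -1.3565)
step 9: x0=(0.3922, -1.7776, 0.5601) x1=(-0.6966, -1.9377, 1.3921) x2=(1.3349, -1.0945, -0.7871) x3=(0.9319, 0.2060, -0.4922) x4=(0.8042, 0.7644, -1.3702)
step 10: x0=(0.3717, -1.7815, 0.5399) x1=(-0.6981, -1.9590, 1.3721) x2=(1.3271, -1.0964, -0.7598) x3=(0.9362, 0.1913, -0.5049) x4=(0.8110, 0.7444, -1.3829)
step 11: x0=(0.3510, -1.7852, 0.5196) x1=(-0.6993, -1.9801, 1.3518) x2=(1.3189, -1.0975, -0.7323) x3=(0.9405, 0.1765, -0.5180) x4=(0.8179, 0.7235, -1.3944)
step 12: x0=(0.3302, -1.7887, 0.4994) x1=(-0.7001, -2.0011, 1.3312) x2=(1.3104, -1.0979, -0.7046) x3=(0.9447, 0.1618, -0.5316) x4=(0.8250, 0.7019, -1.4050)
step 13: x0=(0.3093, -1.7918, 0.4791) x1=(-0.7007, -2.0220, 1.3103) x2=(1.3015, -1.0976, -0.6766) x3=(0.9488, 0.1471, -0.5457) x4=(0.8322, 0.6796, -1.4144)
step 14: x0=(0.2883, -1.7948, 0.4588) x1=(-0.7009, -2.0426, 1.2892) x2=(1.2922, -1.0965, -0.6485) x3=(0.9528, 0.1323, -0.5603) x4=(0.8396, 0.6564, -1.4227)
step 15: x0=(0.2671, -1.7974, 0.4385) x1=(-0.7008, -2.0631, 1.2677) x2=(1.2824, -1.0946, -0.6202) x3=(0.9568, 0.1175, -0.5754) x4=(0.8471, 0.6325, -1.4299)
step 16: x0=(0.2459, -1.7999, 0.4182) x1=(-0.7004, -2.0835, 1.2459) x2=(1.2723, -1.0918, -0.5918) x3=(0.9608, 0.1027, -0.5910) x4=(0.8547, 0.6077, -1.4360)
step 17: x0=(0.2245, -1.8021, 0.3979) x1=(-0.6997, -2.1036, 1.2238) x2=(1.2617, -1.0883, -0.5632) x3=(0.9646, 0.0878, -0.6071) x4=(0.8624, 0.5822, -1.4408)
step 18: x0=(0.2030, -1.8040, 0.3776) x1=(-0.6986, -2.1236, 1.2014) x2=(1.2507, -1.0839, -0.5347) x3=(0.9684, 0.0729, -0.6236) x4=(0.8703, 0.5558, -1.4444)
step 19: x0=(0.1815, -1.8057, 0.3573) x1=(-0.6972, -2.1433, 1.1787) x2=(1.2393, -1.0786, -0.5061) x3=(0.9722, 0.0580, -0.6408) x4=(0.8784, 0.5286, -1.4467)
step 20: x0=(0.1599, -1.8072, 0.3370) x1=(-0.6955, -2.1629, 1.1556) x2=(1.2274, -1.0724, -0.4775) x3=(0.9758, 0.0431, -0.6584) x4=(0.8866, 0.5004, -1.4477)
step 21: x0=(0.1382, -1.8085, 0.3168) x1=(-0.6934, -2.1822, 1.1323) x2=(1.2151, -1.0652, -0.4490) x3=(0.9794, 0.0281, -0.6767) x4=(0.8949, 0.4714, -1.4473)
step 22: x0=(0.1165, -1.8096, 0.2967) x1=(-0.6910, -2.2013, 1.1085) x2=(1.2023, -1.0572, -0.4207) x3=(0.9829, 0.0131, -0.6955) x4=(0.9033, 0.4414, -1.4454)
step 23: x0=(0.0947, -1.8104, 0.2766) x1=(-0.6883, -2.2202, 1.0844) x2=(1.1891, -1.0481, -0.3925) x3=(0.9863, -0.0019, -0.7149) x4=(0.9119, 0.4104, -1.4419)
step 24: x0=(0.0728, -1.8111, 0.2566) x1=(-0.6852, -2.2388, 1.0600) x2=(1.1754, -1.0381, -0.3646) x3=(0.9896, -0.0168, -0.7350) x4=(0.9207, 0.3784, -1.4368)
step 25: x0=(0.0509, -1.8116, 0.2366) x1=(-0.6818, -2.2571, 1.0352) x2=(1.1614, -1.0272, -0.3371) x3=(0.9929, -0.0317, -0.7557) x4=(0.9295, 0.3453, -1.4298)
step 26: x0=(0.0290, -1.8119, 0.2168) x1=(-0.6780, -2.2752, 1.0101) x2=(1.1468, -1.0153, -0.3099) x3=(0.9960, -0.0464, -0.7773) x4=(0.9386, 0.3110, -1.4209)
step 27: x0=(0.0071, -1.8120, 0.1971) x1=(-0.6739, -2.2930, 0.9845) x2=(1.1319, -1.0024, -0.2832) x3=(0.9990, -0.0610, -0.7997) x4=(0.9478, 0.2753, -1.4098)

(0.9478, 0.2753, -1.4098)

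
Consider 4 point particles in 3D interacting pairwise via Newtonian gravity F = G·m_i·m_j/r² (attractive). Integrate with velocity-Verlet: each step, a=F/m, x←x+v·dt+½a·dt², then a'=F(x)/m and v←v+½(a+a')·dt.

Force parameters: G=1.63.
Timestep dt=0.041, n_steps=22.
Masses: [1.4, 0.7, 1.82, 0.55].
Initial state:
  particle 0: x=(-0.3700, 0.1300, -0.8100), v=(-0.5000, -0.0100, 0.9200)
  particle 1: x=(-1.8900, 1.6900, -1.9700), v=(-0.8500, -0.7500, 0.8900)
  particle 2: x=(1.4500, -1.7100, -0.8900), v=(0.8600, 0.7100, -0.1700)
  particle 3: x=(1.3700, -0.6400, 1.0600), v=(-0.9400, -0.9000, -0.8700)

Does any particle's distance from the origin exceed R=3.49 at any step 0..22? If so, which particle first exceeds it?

no

step 0: x0=(-0.3700, 0.1300, -0.8100) x1=(-1.8900, 1.6900, -1.9700) x2=(1.4500, -1.7100, -0.8900) x3=(1.3700, -0.6400, 1.0600)
step 1: x0=(-0.3903, 0.1294, -0.7723) x1=(-1.9246, 1.6590, -1.9333) x2=(1.4850, -1.6806, -0.8968) x3=(1.3313, -0.6770, 1.0237)
step 2: x0=(-0.4101, 0.1284, -0.7346) x1=(-1.9585, 1.6274, -1.8963) x2=(1.5196, -1.6506, -0.9034) x3=(1.2922, -0.7144, 0.9860)
step 3: x0=(-0.4294, 0.1271, -0.6970) x1=(-1.9919, 1.5952, -1.8588) x2=(1.5536, -1.6200, -0.9096) x3=(1.2528, -0.7520, 0.9469)
step 4: x0=(-0.4482, 0.1254, -0.6594) x1=(-2.0247, 1.5625, -1.8210) x2=(1.5871, -1.5888, -0.9155) x3=(1.2131, -0.7898, 0.9063)
step 5: x0=(-0.4665, 0.1233, -0.6219) x1=(-2.0569, 1.5292, -1.7828) x2=(1.6201, -1.5572, -0.9210) x3=(1.1732, -0.8278, 0.8641)
step 6: x0=(-0.4844, 0.1209, -0.5845) x1=(-2.0884, 1.4954, -1.7442) x2=(1.6526, -1.5250, -0.9261) x3=(1.1330, -0.8660, 0.8204)
step 7: x0=(-0.5017, 0.1182, -0.5471) x1=(-2.1193, 1.4610, -1.7052) x2=(1.6844, -1.4922, -0.9308) x3=(1.0927, -0.9043, 0.7750)
step 8: x0=(-0.5186, 0.1151, -0.5098) x1=(-2.1495, 1.4261, -1.6658) x2=(1.7157, -1.4591, -0.9351) x3=(1.0523, -0.9427, 0.7279)
step 9: x0=(-0.5350, 0.1117, -0.4727) x1=(-2.1791, 1.3907, -1.6260) x2=(1.7463, -1.4254, -0.9389) x3=(1.0117, -0.9811, 0.6790)
step 10: x0=(-0.5508, 0.1080, -0.4356) x1=(-2.2079, 1.3548, -1.5859) x2=(1.7763, -1.3914, -0.9423) x3=(0.9712, -1.0194, 0.6284)
step 11: x0=(-0.5661, 0.1040, -0.3987) x1=(-2.2361, 1.3183, -1.5453) x2=(1.8056, -1.3569, -0.9452) x3=(0.9307, -1.0575, 0.5761)
step 12: x0=(-0.5810, 0.0997, -0.3619) x1=(-2.2636, 1.2814, -1.5044) x2=(1.8342, -1.3221, -0.9476) x3=(0.8903, -1.0955, 0.5219)
step 13: x0=(-0.5953, 0.0950, -0.3252) x1=(-2.2903, 1.2439, -1.4630) x2=(1.8621, -1.2869, -0.9495) x3=(0.8501, -1.1330, 0.4660)
step 14: x0=(-0.6091, 0.0900, -0.2888) x1=(-2.3163, 1.2059, -1.4213) x2=(1.8892, -1.2514, -0.9509) x3=(0.8102, -1.1701, 0.4084)
step 15: x0=(-0.6224, 0.0846, -0.2524) x1=(-2.3415, 1.1675, -1.3791) x2=(1.9156, -1.2157, -0.9518) x3=(0.7705, -1.2067, 0.3491)
step 16: x0=(-0.6352, 0.0790, -0.2163) x1=(-2.3660, 1.1286, -1.3366) x2=(1.9412, -1.1797, -0.9522) x3=(0.7312, -1.2425, 0.2882)
step 17: x0=(-0.6476, 0.0730, -0.1804) x1=(-2.3897, 1.0892, -1.2937) x2=(1.9660, -1.1435, -0.9522) x3=(0.6922, -1.2776, 0.2258)
step 18: x0=(-0.6594, 0.0666, -0.1448) x1=(-2.4126, 1.0493, -1.2503) x2=(1.9900, -1.1071, -0.9518) x3=(0.6537, -1.3118, 0.1621)
step 19: x0=(-0.6707, 0.0599, -0.1094) x1=(-2.4347, 1.0090, -1.2066) x2=(2.0131, -1.0706, -0.9509) x3=(0.6157, -1.3450, 0.0972)
step 20: x0=(-0.6816, 0.0528, -0.0742) x1=(-2.4559, 0.9683, -1.1625) x2=(2.0355, -1.0340, -0.9496) x3=(0.5781, -1.3771, 0.0311)
step 21: x0=(-0.6920, 0.0454, -0.0394) x1=(-2.4764, 0.9271, -1.1180) x2=(2.0570, -0.9973, -0.9480) x3=(0.5410, -1.4081, -0.0359)
step 22: x0=(-0.7020, 0.0377, -0.0049) x1=(-2.4959, 0.8855, -1.0731) x2=(2.0777, -0.9605, -0.9460) x3=(0.5044, -1.4378, -0.1037)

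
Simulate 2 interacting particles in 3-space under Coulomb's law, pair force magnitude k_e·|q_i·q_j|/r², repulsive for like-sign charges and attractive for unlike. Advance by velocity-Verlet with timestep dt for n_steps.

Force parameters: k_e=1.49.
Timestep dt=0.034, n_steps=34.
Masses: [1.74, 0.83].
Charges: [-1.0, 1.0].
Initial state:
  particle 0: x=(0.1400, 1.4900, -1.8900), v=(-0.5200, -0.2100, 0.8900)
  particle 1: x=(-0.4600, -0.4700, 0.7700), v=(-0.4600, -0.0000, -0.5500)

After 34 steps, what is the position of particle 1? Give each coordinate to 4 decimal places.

step 0: x0=(0.1400, 1.4900, -1.8900) x1=(-0.4600, -0.4700, 0.7700)
step 1: x0=(0.1223, 1.4828, -1.8597) x1=(-0.4756, -0.4699, 0.7512)
step 2: x0=(0.1046, 1.4756, -1.8293) x1=(-0.4912, -0.4698, 0.7323)
step 3: x0=(0.0869, 1.4683, -1.7989) x1=(-0.5068, -0.4695, 0.7132)
step 4: x0=(0.0691, 1.4610, -1.7684) x1=(-0.5223, -0.4691, 0.6940)
step 5: x0=(0.0514, 1.4536, -1.7378) x1=(-0.5378, -0.4686, 0.6746)
step 6: x0=(0.0336, 1.4462, -1.7071) x1=(-0.5532, -0.4679, 0.6551)
step 7: x0=(0.0158, 1.4387, -1.6764) x1=(-0.5686, -0.4671, 0.6354)
step 8: x0=(-0.0020, 1.4311, -1.6456) x1=(-0.5840, -0.4662, 0.6155)
step 9: x0=(-0.0198, 1.4234, -1.6147) x1=(-0.5993, -0.4651, 0.5954)
step 10: x0=(-0.0377, 1.4157, -1.5837) x1=(-0.6145, -0.4639, 0.5752)
step 11: x0=(-0.0556, 1.4079, -1.5526) x1=(-0.6298, -0.4625, 0.5548)
step 12: x0=(-0.0735, 1.4000, -1.5214) x1=(-0.6449, -0.4610, 0.5342)
step 13: x0=(-0.0914, 1.3921, -1.4902) x1=(-0.6600, -0.4593, 0.5134)
step 14: x0=(-0.1094, 1.3840, -1.4588) x1=(-0.6751, -0.4574, 0.4924)
step 15: x0=(-0.1273, 1.3759, -1.4274) x1=(-0.6901, -0.4553, 0.4713)
step 16: x0=(-0.1454, 1.3677, -1.3959) x1=(-0.7050, -0.4531, 0.4499)
step 17: x0=(-0.1634, 1.3594, -1.3642) x1=(-0.7199, -0.4506, 0.4283)
step 18: x0=(-0.1815, 1.3509, -1.3325) x1=(-0.7347, -0.4479, 0.4065)
step 19: x0=(-0.1996, 1.3424, -1.3007) x1=(-0.7495, -0.4450, 0.3845)
step 20: x0=(-0.2177, 1.3338, -1.2687) x1=(-0.7642, -0.4419, 0.3623)
step 21: x0=(-0.2359, 1.3250, -1.2367) x1=(-0.7788, -0.4385, 0.3399)
step 22: x0=(-0.2541, 1.3162, -1.2045) x1=(-0.7933, -0.4349, 0.3172)
step 23: x0=(-0.2724, 1.3072, -1.1723) x1=(-0.8077, -0.4310, 0.2943)
step 24: x0=(-0.2906, 1.2980, -1.1399) x1=(-0.8221, -0.4268, 0.2711)
step 25: x0=(-0.3090, 1.2887, -1.1074) x1=(-0.8364, -0.4223, 0.2477)
step 26: x0=(-0.3274, 1.2793, -1.0748) x1=(-0.8505, -0.4175, 0.2241)
step 27: x0=(-0.3458, 1.2697, -1.0420) x1=(-0.8646, -0.4123, 0.2002)
step 28: x0=(-0.3643, 1.2600, -1.0092) x1=(-0.8785, -0.4069, 0.1761)
step 29: x0=(-0.3828, 1.2500, -0.9762) x1=(-0.8924, -0.4010, 0.1516)
step 30: x0=(-0.4014, 1.2399, -0.9431) x1=(-0.9061, -0.3948, 0.1270)
step 31: x0=(-0.4201, 1.2296, -0.9098) x1=(-0.9197, -0.3881, 0.1020)
step 32: x0=(-0.4388, 1.2191, -0.8765) x1=(-0.9332, -0.3810, 0.0768)
step 33: x0=(-0.4576, 1.2083, -0.8430) x1=(-0.9465, -0.3735, 0.0513)
step 34: x0=(-0.4764, 1.1974, -0.8093) x1=(-0.9596, -0.3654, 0.0255)

(-0.9596, -0.3654, 0.0255)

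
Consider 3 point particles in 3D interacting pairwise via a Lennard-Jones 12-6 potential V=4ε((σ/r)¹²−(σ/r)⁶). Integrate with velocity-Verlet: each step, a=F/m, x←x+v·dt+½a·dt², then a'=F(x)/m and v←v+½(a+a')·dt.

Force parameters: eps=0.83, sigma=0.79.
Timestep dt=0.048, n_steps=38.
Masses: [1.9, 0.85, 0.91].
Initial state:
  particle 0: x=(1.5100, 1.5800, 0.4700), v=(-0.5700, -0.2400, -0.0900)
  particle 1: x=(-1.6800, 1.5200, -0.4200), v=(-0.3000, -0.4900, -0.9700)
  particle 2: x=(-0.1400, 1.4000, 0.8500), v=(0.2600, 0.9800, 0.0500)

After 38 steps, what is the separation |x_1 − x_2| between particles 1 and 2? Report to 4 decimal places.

4.4073

step 0: x0=(1.5100, 1.5800, 0.4700) x1=(-1.6800, 1.5200, -0.4200) x2=(-0.1400, 1.4000, 0.8500)
step 1: x0=(1.4826, 1.5685, 0.4657) x1=(-1.6944, 1.4965, -0.4665) x2=(-0.1274, 1.4471, 0.8523)
step 2: x0=(1.4550, 1.5569, 0.4614) x1=(-1.7086, 1.4730, -0.5130) x2=(-0.1146, 1.4941, 0.8545)
step 3: x0=(1.4272, 1.5454, 0.4572) x1=(-1.7229, 1.4494, -0.5594) x2=(-0.1014, 1.5412, 0.8566)
step 4: x0=(1.3992, 1.5338, 0.4530) x1=(-1.7371, 1.4259, -0.6058) x2=(-0.0877, 1.5883, 0.8585)
step 5: x0=(1.3709, 1.5223, 0.4490) x1=(-1.7512, 1.4024, -0.6522) x2=(-0.0736, 1.6354, 0.8602)
step 6: x0=(1.3423, 1.5108, 0.4450) x1=(-1.7653, 1.3789, -0.6985) x2=(-0.0588, 1.6824, 0.8617)
step 7: x0=(1.3134, 1.4993, 0.4411) x1=(-1.7794, 1.3554, -0.7448) x2=(-0.0434, 1.7294, 0.8630)
step 8: x0=(1.2841, 1.4879, 0.4373) x1=(-1.7935, 1.3319, -0.7910) x2=(-0.0271, 1.7761, 0.8640)
step 9: x0=(1.2543, 1.4766, 0.4337) x1=(-1.8075, 1.3084, -0.8373) x2=(-0.0098, 1.8227, 0.8647)
step 10: x0=(1.2239, 1.4655, 0.4302) x1=(-1.8215, 1.2849, -0.8835) x2=(0.0085, 1.8690, 0.8649)
step 11: x0=(1.1930, 1.4545, 0.4270) x1=(-1.8355, 1.2614, -0.9298) x2=(0.0281, 1.9148, 0.8647)
step 12: x0=(1.1614, 1.4438, 0.4240) x1=(-1.8495, 1.2379, -0.9760) x2=(0.0490, 1.9601, 0.8640)
step 13: x0=(1.1291, 1.4334, 0.4213) x1=(-1.8635, 1.2144, -1.0222) x2=(0.0714, 2.0047, 0.8628)
step 14: x0=(1.0961, 1.4235, 0.4189) x1=(-1.8775, 1.1909, -1.0684) x2=(0.0953, 2.0485, 0.8608)
step 15: x0=(1.0622, 1.4140, 0.4169) x1=(-1.8914, 1.1674, -1.1146) x2=(0.1210, 2.0912, 0.8581)
step 16: x0=(1.0275, 1.4052, 0.4152) x1=(-1.9054, 1.1440, -1.1608) x2=(0.1484, 2.1326, 0.8545)
step 17: x0=(0.9919, 1.3970, 0.4140) x1=(-1.9194, 1.1205, -1.2070) x2=(0.1777, 2.1725, 0.8500)
step 18: x0=(0.9554, 1.3898, 0.4133) x1=(-1.9333, 1.0970, -1.2532) x2=(0.2089, 2.2105, 0.8446)
step 19: x0=(0.9180, 1.3835, 0.4131) x1=(-1.9473, 1.0735, -1.2993) x2=(0.2419, 2.2466, 0.8380)
step 20: x0=(0.8797, 1.3784, 0.4135) x1=(-1.9612, 1.0501, -1.3455) x2=(0.2768, 2.2802, 0.8302)
step 21: x0=(0.8405, 1.3746, 0.4145) x1=(-1.9751, 1.0266, -1.3917) x2=(0.3135, 2.3112, 0.8213)
step 22: x0=(0.8006, 1.3721, 0.4160) x1=(-1.9891, 1.0031, -1.4379) x2=(0.3518, 2.3392, 0.8110)
step 23: x0=(0.7599, 1.3713, 0.4183) x1=(-2.0030, 0.9797, -1.4840) x2=(0.3917, 2.3639, 0.7994)
step 24: x0=(0.7186, 1.3722, 0.4211) x1=(-2.0169, 0.9562, -1.5302) x2=(0.4329, 2.3850, 0.7864)
step 25: x0=(0.6767, 1.3749, 0.4247) x1=(-2.0308, 0.9327, -1.5763) x2=(0.4752, 2.4022, 0.7719)
step 26: x0=(0.6344, 1.3797, 0.4289) x1=(-2.0448, 0.9093, -1.6225) x2=(0.5183, 2.4152, 0.7561)
step 27: x0=(0.5920, 1.3866, 0.4338) x1=(-2.0587, 0.8858, -1.6687) x2=(0.5619, 2.4238, 0.7389)
step 28: x0=(0.5494, 1.3957, 0.4394) x1=(-2.0726, 0.8623, -1.7148) x2=(0.6057, 2.4276, 0.7202)
step 29: x0=(0.5070, 1.4072, 0.4456) x1=(-2.0865, 0.8389, -1.7610) x2=(0.6492, 2.4264, 0.7002)
step 30: x0=(0.4649, 1.4213, 0.4525) x1=(-2.1004, 0.8154, -1.8071) x2=(0.6919, 2.4201, 0.6790)
step 31: x0=(0.4234, 1.4378, 0.4599) x1=(-2.1143, 0.7920, -1.8533) x2=(0.7335, 2.4085, 0.6565)
step 32: x0=(0.3827, 1.4569, 0.4678) x1=(-2.1282, 0.7685, -1.8994) x2=(0.7733, 2.3915, 0.6329)
step 33: x0=(0.3431, 1.4787, 0.4762) x1=(-2.1421, 0.7450, -1.9456) x2=(0.8109, 2.3691, 0.6084)
step 34: x0=(0.3048, 1.5030, 0.4850) x1=(-2.1560, 0.7216, -1.9917) x2=(0.8456, 2.3412, 0.5831)
step 35: x0=(0.2682, 1.5298, 0.4940) x1=(-2.1699, 0.6981, -2.0378) x2=(0.8770, 2.3081, 0.5571)
step 36: x0=(0.2335, 1.5590, 0.5033) x1=(-2.1838, 0.6747, -2.0840) x2=(0.9044, 2.2701, 0.5308)
step 37: x0=(0.2008, 1.5905, 0.5127) x1=(-2.1977, 0.6512, -2.1301) x2=(0.9275, 2.2273, 0.5042)
step 38: x0=(0.1704, 1.6239, 0.5220) x1=(-2.2116, 0.6278, -2.1763) x2=(0.9458, 2.1805, 0.4778)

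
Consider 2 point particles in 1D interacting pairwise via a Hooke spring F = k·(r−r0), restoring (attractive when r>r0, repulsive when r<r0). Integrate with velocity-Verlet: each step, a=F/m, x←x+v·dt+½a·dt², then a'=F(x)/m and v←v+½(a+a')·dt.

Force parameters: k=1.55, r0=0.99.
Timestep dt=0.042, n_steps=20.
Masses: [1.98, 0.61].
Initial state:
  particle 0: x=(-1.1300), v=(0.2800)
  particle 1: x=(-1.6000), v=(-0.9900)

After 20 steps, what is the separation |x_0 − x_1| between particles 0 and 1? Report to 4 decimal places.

1.6663

step 0: x0=(-1.1300) x1=(-1.6000)
step 1: x0=(-1.1179) x1=(-1.6427)
step 2: x0=(-1.1051) x1=(-1.6876)
step 3: x0=(-1.0918) x1=(-1.7342)
step 4: x0=(-1.0780) x1=(-1.7824)
step 5: x0=(-1.0638) x1=(-1.8319)
step 6: x0=(-1.0493) x1=(-1.8824)
step 7: x0=(-1.0346) x1=(-1.9336)
step 8: x0=(-1.0197) x1=(-1.9852)
step 9: x0=(-1.0048) x1=(-2.0369)
step 10: x0=(-0.9900) x1=(-2.0885)
step 11: x0=(-0.9753) x1=(-2.1395)
step 12: x0=(-0.9609) x1=(-2.1897)
step 13: x0=(-0.9468) x1=(-2.2389)
step 14: x0=(-0.9331) x1=(-2.2868)
step 15: x0=(-0.9199) x1=(-2.3330)
step 16: x0=(-0.9073) x1=(-2.3773)
step 17: x0=(-0.8954) x1=(-2.4194)
step 18: x0=(-0.8842) x1=(-2.4592)
step 19: x0=(-0.8738) x1=(-2.4963)
step 20: x0=(-0.8643) x1=(-2.5306)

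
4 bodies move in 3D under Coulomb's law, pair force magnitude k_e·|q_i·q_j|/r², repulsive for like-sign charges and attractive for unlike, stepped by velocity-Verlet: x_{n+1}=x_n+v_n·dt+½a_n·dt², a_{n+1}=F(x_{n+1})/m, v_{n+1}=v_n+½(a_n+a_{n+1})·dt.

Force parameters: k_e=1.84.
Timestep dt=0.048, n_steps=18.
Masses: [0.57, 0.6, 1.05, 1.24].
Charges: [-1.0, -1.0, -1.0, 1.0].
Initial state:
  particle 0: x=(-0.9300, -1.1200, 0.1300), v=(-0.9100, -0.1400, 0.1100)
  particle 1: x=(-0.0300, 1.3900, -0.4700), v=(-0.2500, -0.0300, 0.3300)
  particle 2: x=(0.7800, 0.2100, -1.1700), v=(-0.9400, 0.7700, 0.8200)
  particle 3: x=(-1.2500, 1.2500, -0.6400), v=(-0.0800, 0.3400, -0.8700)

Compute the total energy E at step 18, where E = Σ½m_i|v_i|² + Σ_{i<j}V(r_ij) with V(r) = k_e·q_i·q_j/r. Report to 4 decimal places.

step 0: x0=(-0.9300, -1.1200, 0.1300) x1=(-0.0300, 1.3900, -0.4700) x2=(0.7800, 0.2100, -1.1700) x3=(-1.2500, 1.2500, -0.6400)
step 1: x0=(-0.9743, -1.1269, 0.1355) x1=(-0.0448, 1.3898, -0.4540) x2=(0.7352, 0.2467, -1.1311) x3=(-1.2524, 1.2661, -0.6816)
step 2: x0=(-1.0199, -1.1343, 0.1414) x1=(-0.0653, 1.3921, -0.4377) x2=(0.6910, 0.2828, -1.0930) x3=(-1.2521, 1.2815, -0.7227)
step 3: x0=(-1.0666, -1.1422, 0.1478) x1=(-0.0917, 1.3973, -0.4213) x2=(0.6474, 0.3183, -1.0560) x3=(-1.2488, 1.2964, -0.7633)
step 4: x0=(-1.1146, -1.1505, 0.1544) x1=(-0.1241, 1.4053, -0.4050) x2=(0.6044, 0.3532, -1.0199) x3=(-1.2427, 1.3107, -0.8031)
step 5: x0=(-1.1637, -1.1595, 0.1614) x1=(-0.1626, 1.4164, -0.3890) x2=(0.5620, 0.3873, -0.9849) x3=(-1.2335, 1.3244, -0.8420)
step 6: x0=(-1.2139, -1.1689, 0.1687) x1=(-0.2074, 1.4306, -0.3737) x2=(0.5203, 0.4207, -0.9510) x3=(-1.2213, 1.3374, -0.8799)
step 7: x0=(-1.2651, -1.1790, 0.1762) x1=(-0.2589, 1.4479, -0.3594) x2=(0.4792, 0.4534, -0.9182) x3=(-1.2060, 1.3498, -0.9164)
step 8: x0=(-1.3174, -1.1896, 0.1840) x1=(-0.3170, 1.4683, -0.3466) x2=(0.4387, 0.4853, -0.8866) x3=(-1.1875, 1.3616, -0.9513)
step 9: x0=(-1.3706, -1.2009, 0.1920) x1=(-0.3822, 1.4916, -0.3359) x2=(0.3987, 0.5166, -0.8561) x3=(-1.1656, 1.3729, -0.9842)
step 10: x0=(-1.4248, -1.2128, 0.2001) x1=(-0.4544, 1.5177, -0.3282) x2=(0.3593, 0.5473, -0.8267) x3=(-1.1403, 1.3836, -1.0149)
step 11: x0=(-1.4798, -1.2254, 0.2085) x1=(-0.5338, 1.5463, -0.3244) x2=(0.3204, 0.5774, -0.7986) x3=(-1.1116, 1.3939, -1.0428)
step 12: x0=(-1.5356, -1.2386, 0.2169) x1=(-0.6203, 1.5769, -0.3257) x2=(0.2819, 0.6071, -0.7715) x3=(-1.0794, 1.4038, -1.0673)
step 13: x0=(-1.5921, -1.2525, 0.2255) x1=(-0.7134, 1.6090, -0.3334) x2=(0.2437, 0.6364, -0.7456) x3=(-1.0440, 1.4136, -1.0878)
step 14: x0=(-1.6494, -1.2670, 0.2342) x1=(-0.8126, 1.6419, -0.3490) x2=(0.2059, 0.6657, -0.7208) x3=(-1.0055, 1.4235, -1.1035)
step 15: x0=(-1.7073, -1.2823, 0.2430) x1=(-0.9164, 1.6749, -0.3740) x2=(0.1681, 0.6949, -0.6972) x3=(-0.9646, 1.4336, -1.1139)
step 16: x0=(-1.7658, -1.2981, 0.2520) x1=(-1.0231, 1.7070, -0.4095) x2=(0.1304, 0.7243, -0.6747) x3=(-0.9221, 1.4443, -1.1182)
step 17: x0=(-1.8249, -1.3147, 0.2610) x1=(-1.1302, 1.7375, -0.4559) x2=(0.0925, 0.7542, -0.6534) x3=(-0.8790, 1.4557, -1.1163)
step 18: x0=(-1.8844, -1.3320, 0.2702) x1=(-1.2353, 1.7658, -0.5127) x2=(0.0543, 0.7847, -0.6332) x3=(-0.8363, 1.4679, -1.1084)
step 0 velocities: v0=(-0.9100, -0.1400, 0.1100) v1=(-0.2500, -0.0300, 0.3300) v2=(-0.9400, 0.7700, 0.8200) v3=(-0.0800, 0.3400, -0.8700)
step 0: KE=1.9698, PE=-0.4460, E=1.5239
step 18 velocities: v0=(-1.2453, -0.3659, 0.1923) v1=(-2.1480, 0.5676, -1.2770) v2=(-0.8007, 0.6451, 0.4053) v3=(0.8745, 0.2605, 0.2209)
step 18: KE=3.6484, PE=-2.1303, E=1.5181

1.5181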